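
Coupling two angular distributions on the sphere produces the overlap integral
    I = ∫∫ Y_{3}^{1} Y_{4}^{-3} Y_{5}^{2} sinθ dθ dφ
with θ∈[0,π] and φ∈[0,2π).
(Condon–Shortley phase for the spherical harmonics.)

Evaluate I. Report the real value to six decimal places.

-0.171363

Checks pass: Σm=0; 12 even; l₃=5∈[1,7].
(2·3+1)(2·4+1)(2·5+1) = 693
Δ: 2! 4! 6! / 13! → 1/180180
sum: t=0:+1/576 t=1:−1/144 t=2:+1/576 = -1/288
3j²(3 4 5; 0 0 0) = Δ·Π!·Σ² = 20/1001  (sign +1)
sum: t=0:+1/960 t=1:−1/4320 = 7/8640
3j²(3 4 5; 1 -3 2) = Δ·Π!·Σ² = 343/12870  (sign -1)
combine: 4πI² = 693·20/1001·343/12870 = 686/1859
take √, sign -1: I = -0.17136315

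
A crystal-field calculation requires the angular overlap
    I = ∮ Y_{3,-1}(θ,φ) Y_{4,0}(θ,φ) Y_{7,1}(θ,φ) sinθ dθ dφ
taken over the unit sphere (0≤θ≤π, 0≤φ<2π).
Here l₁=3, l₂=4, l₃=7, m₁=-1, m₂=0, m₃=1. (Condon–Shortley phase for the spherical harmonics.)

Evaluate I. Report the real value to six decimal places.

-0.218337

Checks pass: Σm=0; 14 even; l₃=7∈[1,7].
(2·3+1)(2·4+1)(2·7+1) = 945
Δ: 0! 6! 8! / 15! → 1/45045
sum: t=0:+1/20736 = 1/20736
3j²(3 4 7; 0 0 0) = Δ·Π!·Σ² = 35/1287  (sign -1)
sum: t=0:+1/27648 = 1/27648
3j²(3 4 7; -1 0 1) = Δ·Π!·Σ² = 10/429  (sign +1)
combine: 4πI² = 945·35/1287·10/429 = 12250/20449
take √, sign -1: I = -0.21833687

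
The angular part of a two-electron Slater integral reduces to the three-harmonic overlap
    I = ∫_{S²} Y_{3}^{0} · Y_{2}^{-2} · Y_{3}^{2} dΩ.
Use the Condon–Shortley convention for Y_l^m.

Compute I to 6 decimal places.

m-sum 0 ✓  L=8 even ✓  1≤3≤5 ✓
Π(2lᵢ+1) = 7×5×7 = 245
triangle coeff Δ(3,2,3) = 1/3780
Σ_t [0,2]: t=0:+1/24 t=1:−1/4 t=2:+1/24 = -1/6
(3j)²=4/105 [(3 2 3; 0 0 0)], sign=+1
Σ_t [0,0]: t=0:+1/24 = 1/24
(3j)²=1/21 [(3 2 3; 0 -2 2)], sign=-1
⇒ 4πI² = 4/9
I = (-1)√(4/9/(4π)) = -0.18806319

-0.188063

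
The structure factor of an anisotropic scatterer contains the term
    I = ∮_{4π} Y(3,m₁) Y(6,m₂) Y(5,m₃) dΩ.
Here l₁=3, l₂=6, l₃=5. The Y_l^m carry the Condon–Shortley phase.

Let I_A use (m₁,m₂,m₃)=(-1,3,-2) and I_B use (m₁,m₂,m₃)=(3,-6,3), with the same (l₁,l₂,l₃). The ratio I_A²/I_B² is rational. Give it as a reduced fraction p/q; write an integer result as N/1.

Shared (l₁,l₂,l₃)=(3,6,5): N and (l;000)² cancel in I_A²/I_B².
A: Δ = 4!·2!·8!/15! = 1/675675; Racah Σ t=2..4: t=2:+1/40320 t=3:−1/8640 t=4:+1/34560 = -1/16128; ⇒ 3j(3 6 5; -1 3 -2)² = 18/1001, sgn +1
B: Δ = 4!·2!·8!/15! = 1/675675; Racah Σ t=0..0: t=0:+1/1935360 = 1/1935360; ⇒ 3j(3 6 5; 3 -6 3)² = 1/91, sgn +1
I_A²/I_B² = (18/1001)/(1/91) = 18/11

18/11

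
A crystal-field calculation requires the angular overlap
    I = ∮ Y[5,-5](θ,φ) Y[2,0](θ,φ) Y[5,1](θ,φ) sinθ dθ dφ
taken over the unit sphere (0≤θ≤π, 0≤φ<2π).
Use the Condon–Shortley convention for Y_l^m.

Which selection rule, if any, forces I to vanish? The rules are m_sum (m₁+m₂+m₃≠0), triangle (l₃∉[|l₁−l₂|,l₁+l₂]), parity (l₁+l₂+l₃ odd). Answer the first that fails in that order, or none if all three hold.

m_sum

azimuthal sum: -5 + 0 + 1 = -4  ✗
3 ≤ 5 ≤ 7 (triangle on l)
L = 5 + 2 + 5 = 12 (even)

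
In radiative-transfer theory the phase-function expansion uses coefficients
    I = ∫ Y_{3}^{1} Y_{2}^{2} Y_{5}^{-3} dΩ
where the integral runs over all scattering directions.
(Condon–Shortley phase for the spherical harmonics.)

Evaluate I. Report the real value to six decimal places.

-0.200476

Rules hold: Σm=0, L=10 even, 1≤5≤5.
N = 7·5·11 = 385
Δ = 0!·6!·4!/11! = 1/2310
Racah Σ t=0..0: t=0:+1/144 = 1/144
⇒ 3j(3 2 5; 0 0 0)² = 10/231, sgn -1
Racah Σ t=0..0: t=0:+1/1152 = 1/1152
⇒ 3j(3 2 5; 1 2 -3)² = 1/33, sgn +1
4πI² = N·(3j₀)²·(3jₘ)² = 50/99
I = -1·√(0.505051/4π) = -0.20047604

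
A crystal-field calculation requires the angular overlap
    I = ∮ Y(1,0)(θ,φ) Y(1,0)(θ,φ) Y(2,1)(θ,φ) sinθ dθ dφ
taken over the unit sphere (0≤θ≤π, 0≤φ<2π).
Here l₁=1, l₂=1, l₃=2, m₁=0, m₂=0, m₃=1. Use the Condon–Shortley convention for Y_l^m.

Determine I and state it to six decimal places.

0.000000

m-sum = 0 + 0 + 1 = 1 ≠ 0 ⇒ I = 0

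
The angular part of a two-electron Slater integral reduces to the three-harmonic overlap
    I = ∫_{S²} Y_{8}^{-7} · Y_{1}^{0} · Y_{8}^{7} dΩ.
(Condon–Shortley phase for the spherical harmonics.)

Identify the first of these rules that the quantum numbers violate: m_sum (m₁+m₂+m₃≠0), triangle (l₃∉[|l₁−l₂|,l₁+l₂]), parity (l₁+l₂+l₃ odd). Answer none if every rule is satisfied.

parity

Σmᵢ = 0  ✓
l₃∈[|l₁−l₂|,l₁+l₂]=[7,9], have l₃=8  ✓
Σlᵢ = 17 ⇒ odd  ✗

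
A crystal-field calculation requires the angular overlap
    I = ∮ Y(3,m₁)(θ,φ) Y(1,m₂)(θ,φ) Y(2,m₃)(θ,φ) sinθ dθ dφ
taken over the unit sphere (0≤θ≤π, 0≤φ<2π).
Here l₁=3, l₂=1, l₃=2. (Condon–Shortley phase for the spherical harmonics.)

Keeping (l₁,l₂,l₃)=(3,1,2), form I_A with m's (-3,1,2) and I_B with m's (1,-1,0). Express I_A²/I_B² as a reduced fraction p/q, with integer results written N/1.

5/2

Shared (l₁,l₂,l₃)=(3,1,2): N and (l;000)² cancel in I_A²/I_B².
A: Δ = 2!·4!·0!/7! = 1/105; Racah Σ t=2..2: t=2:+1/48 = 1/48; ⇒ 3j(3 1 2; -3 1 2)² = 1/7, sgn +1
B: Δ = 2!·4!·0!/7! = 1/105; Racah Σ t=0..0: t=0:+1/8 = 1/8; ⇒ 3j(3 1 2; 1 -1 0)² = 2/35, sgn +1
I_A²/I_B² = (1/7)/(2/35) = 5/2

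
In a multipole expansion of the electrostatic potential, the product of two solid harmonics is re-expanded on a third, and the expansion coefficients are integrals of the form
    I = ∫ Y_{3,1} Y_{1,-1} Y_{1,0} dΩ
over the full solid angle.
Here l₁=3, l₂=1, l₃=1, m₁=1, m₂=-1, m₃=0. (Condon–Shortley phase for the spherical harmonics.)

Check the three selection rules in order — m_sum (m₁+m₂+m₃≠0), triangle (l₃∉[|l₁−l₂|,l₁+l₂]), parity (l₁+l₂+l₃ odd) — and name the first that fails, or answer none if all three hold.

Σmᵢ = 0  ✓
l₃∈[|l₁−l₂|,l₁+l₂]=[2,4], have l₃=1  ✗
Σlᵢ = 5 ⇒ odd

triangle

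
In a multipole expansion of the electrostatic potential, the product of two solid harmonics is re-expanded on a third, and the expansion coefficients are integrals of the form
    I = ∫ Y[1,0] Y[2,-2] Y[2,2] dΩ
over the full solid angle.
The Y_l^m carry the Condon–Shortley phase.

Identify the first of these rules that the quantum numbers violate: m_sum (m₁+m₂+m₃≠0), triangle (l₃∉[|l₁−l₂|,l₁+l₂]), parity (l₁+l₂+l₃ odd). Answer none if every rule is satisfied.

parity

m₁+m₂+m₃ = 0 − 2 + 2 = 0  ✓
triangle: |1−2|=1 ≤ l₃=2 ≤ 1+2=3  ✓
parity: l₁+l₂+l₃ = 5 is odd  ✗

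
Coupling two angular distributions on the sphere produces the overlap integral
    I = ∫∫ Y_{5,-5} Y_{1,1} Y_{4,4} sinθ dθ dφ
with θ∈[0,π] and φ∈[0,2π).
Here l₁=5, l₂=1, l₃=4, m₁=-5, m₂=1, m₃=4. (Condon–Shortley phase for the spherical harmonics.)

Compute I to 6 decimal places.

-0.329416

Rules hold: Σm=0, L=10 even, 4≤4≤6.
N = 11·3·9 = 297
Δ = 2!·8!·0!/11! = 1/495
Racah Σ t=1..1: t=1:−1/576 = -1/576
⇒ 3j(5 1 4; 0 0 0)² = 5/99, sgn -1
Racah Σ t=2..2: t=2:+1/80640 = 1/80640
⇒ 3j(5 1 4; -5 1 4)² = 1/11, sgn +1
4πI² = N·(3j₀)²·(3jₘ)² = 15/11
I = -1·√(1.36364/4π) = -0.32941575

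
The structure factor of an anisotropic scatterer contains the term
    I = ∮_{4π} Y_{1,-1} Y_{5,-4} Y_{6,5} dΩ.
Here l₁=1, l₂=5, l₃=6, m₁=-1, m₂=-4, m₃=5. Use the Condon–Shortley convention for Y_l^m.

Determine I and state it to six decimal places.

Checks pass: Σm=0; 12 even; l₃=6∈[4,6].
(2·1+1)(2·5+1)(2·6+1) = 429
Δ: 0! 2! 10! / 13! → 1/858
sum: t=0:+1/14400 = 1/14400
3j²(1 5 6; 0 0 0) = Δ·Π!·Σ² = 6/143  (sign +1)
sum: t=0:+1/725760 = 1/725760
3j²(1 5 6; -1 -4 5) = Δ·Π!·Σ² = 5/78  (sign -1)
combine: 4πI² = 429·6/143·5/78 = 15/13
take √, sign -1: I = -0.30301841

-0.303018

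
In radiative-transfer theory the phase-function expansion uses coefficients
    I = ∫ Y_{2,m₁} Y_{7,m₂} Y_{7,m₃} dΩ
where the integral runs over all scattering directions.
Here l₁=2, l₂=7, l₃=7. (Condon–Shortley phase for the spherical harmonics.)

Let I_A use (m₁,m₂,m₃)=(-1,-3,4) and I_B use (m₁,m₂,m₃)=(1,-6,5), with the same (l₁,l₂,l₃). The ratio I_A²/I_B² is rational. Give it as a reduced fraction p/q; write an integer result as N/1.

98/143

l's match ⇒ only the (l;m) 3-j factors differ between A and B.
A: triangle coeff Δ(2,7,7) = 1/185640; Σ_t [1,2]: t=1:−1/4354560 t=2:+1/14515200 = -1/6220800; (3j)²=77/4420 [(2 7 7; -1 -3 4)], sign=+1
B: triangle coeff Δ(2,7,7) = 1/185640; Σ_t [0,1]: t=0:+1/79833600 t=1:−1/958003200 = 1/87091200; (3j)²=121/4760 [(2 7 7; 1 -6 5)], sign=+1
I_A²/I_B² = (77/4420)/(121/4760) = 98/143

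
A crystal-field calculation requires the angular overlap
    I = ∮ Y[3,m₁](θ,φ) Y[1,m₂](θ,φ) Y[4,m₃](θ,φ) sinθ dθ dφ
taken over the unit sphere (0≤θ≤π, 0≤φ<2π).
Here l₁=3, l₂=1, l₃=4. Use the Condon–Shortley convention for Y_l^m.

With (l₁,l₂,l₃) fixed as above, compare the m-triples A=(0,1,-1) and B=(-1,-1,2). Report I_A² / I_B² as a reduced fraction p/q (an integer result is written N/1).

2/3

Shared (l₁,l₂,l₃)=(3,1,4): N and (l;000)² cancel in I_A²/I_B².
A: Δ = 0!·6!·2!/9! = 1/252; Racah Σ t=0..0: t=0:+1/72 = 1/72; ⇒ 3j(3 1 4; 0 1 -1)² = 5/126, sgn -1
B: Δ = 0!·6!·2!/9! = 1/252; Racah Σ t=0..0: t=0:+1/96 = 1/96; ⇒ 3j(3 1 4; -1 -1 2)² = 5/84, sgn +1
I_A²/I_B² = (5/126)/(5/84) = 2/3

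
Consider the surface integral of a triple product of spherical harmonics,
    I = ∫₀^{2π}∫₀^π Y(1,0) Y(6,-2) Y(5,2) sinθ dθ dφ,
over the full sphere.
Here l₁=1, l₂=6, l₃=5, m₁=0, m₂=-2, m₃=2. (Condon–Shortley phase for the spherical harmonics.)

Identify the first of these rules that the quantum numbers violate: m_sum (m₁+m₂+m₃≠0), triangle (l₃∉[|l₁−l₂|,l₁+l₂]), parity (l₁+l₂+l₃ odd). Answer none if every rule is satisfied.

none

azimuthal sum: 0 − 2 + 2 = 0  ✓
5 ≤ 5 ≤ 7 (triangle on l)  ✓
L = 1 + 6 + 5 = 12 (even)  ✓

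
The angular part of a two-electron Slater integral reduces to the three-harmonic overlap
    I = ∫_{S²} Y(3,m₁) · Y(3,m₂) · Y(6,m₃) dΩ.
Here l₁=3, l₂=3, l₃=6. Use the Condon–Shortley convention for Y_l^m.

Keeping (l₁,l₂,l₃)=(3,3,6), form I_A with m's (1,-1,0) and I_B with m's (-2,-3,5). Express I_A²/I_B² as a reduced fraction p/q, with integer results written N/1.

75/154

l's match ⇒ only the (l;m) 3-j factors differ between A and B.
A: triangle coeff Δ(3,3,6) = 1/12012; Σ_t [0,0]: t=0:+1/2304 = 1/2304; (3j)²=75/4004 [(3 3 6; 1 -1 0)], sign=+1
B: triangle coeff Δ(3,3,6) = 1/12012; Σ_t [0,0]: t=0:+1/86400 = 1/86400; (3j)²=1/26 [(3 3 6; -2 -3 5)], sign=-1
I_A²/I_B² = (75/4004)/(1/26) = 75/154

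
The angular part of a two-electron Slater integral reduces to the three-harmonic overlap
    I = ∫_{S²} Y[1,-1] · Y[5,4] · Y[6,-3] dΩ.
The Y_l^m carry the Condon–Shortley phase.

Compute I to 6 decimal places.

-0.070770

Checks pass: Σm=0; 12 even; l₃=6∈[4,6].
(2·1+1)(2·5+1)(2·6+1) = 429
Δ: 0! 2! 10! / 13! → 1/858
sum: t=0:+1/14400 = 1/14400
3j²(1 5 6; 0 0 0) = Δ·Π!·Σ² = 6/143  (sign +1)
sum: t=0:+1/725760 = 1/725760
3j²(1 5 6; -1 4 -3) = Δ·Π!·Σ² = 1/286  (sign -1)
combine: 4πI² = 429·6/143·1/286 = 9/143
take √, sign -1: I = -0.07076985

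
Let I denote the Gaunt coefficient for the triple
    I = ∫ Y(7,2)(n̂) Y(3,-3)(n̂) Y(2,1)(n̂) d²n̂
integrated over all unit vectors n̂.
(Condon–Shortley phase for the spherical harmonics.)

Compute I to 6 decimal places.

triangle: need 4≤l₃≤10, have 2; I=0

0.000000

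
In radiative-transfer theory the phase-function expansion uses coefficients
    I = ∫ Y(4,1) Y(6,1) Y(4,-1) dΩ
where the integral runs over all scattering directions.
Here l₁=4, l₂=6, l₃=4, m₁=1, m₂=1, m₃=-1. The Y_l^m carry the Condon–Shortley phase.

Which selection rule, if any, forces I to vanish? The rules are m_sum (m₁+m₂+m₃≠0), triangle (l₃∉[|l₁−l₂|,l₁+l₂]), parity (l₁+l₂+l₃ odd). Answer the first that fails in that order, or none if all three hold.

azimuthal sum: 1 + 1 − 1 = 1  ✗
2 ≤ 4 ≤ 10 (triangle on l)
L = 4 + 6 + 4 = 14 (even)

m_sum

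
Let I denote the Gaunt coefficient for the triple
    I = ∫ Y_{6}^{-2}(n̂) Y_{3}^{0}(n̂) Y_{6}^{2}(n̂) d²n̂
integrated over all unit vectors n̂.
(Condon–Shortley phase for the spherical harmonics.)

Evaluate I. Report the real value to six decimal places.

l₁+l₂+l₃=15 is odd: 3j(l;000)=0 ⇒ I=0

0.000000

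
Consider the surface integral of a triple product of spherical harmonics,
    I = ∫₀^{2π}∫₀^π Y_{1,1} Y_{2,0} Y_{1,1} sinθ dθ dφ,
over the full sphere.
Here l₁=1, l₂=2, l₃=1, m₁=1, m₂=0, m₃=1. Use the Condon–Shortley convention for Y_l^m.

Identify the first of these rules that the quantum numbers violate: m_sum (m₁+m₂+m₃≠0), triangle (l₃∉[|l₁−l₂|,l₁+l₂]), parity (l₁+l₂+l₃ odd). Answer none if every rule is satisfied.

m_sum

azimuthal sum: 1 + 0 + 1 = 2  ✗
1 ≤ 1 ≤ 3 (triangle on l)
L = 1 + 2 + 1 = 4 (even)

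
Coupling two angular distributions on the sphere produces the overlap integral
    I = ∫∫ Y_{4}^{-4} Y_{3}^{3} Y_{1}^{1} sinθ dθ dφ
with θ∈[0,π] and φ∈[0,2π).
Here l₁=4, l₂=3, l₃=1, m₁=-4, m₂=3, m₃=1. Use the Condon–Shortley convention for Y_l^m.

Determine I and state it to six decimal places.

0.325735

Rules hold: Σm=0, L=8 even, 1≤1≤7.
N = 9·7·3 = 189
Δ = 6!·2!·0!/9! = 1/252
Racah Σ t=3..3: t=3:−1/36 = -1/36
⇒ 3j(4 3 1; 0 0 0)² = 4/63, sgn +1
Racah Σ t=6..6: t=6:+1/1440 = 1/1440
⇒ 3j(4 3 1; -4 3 1)² = 1/9, sgn +1
4πI² = N·(3j₀)²·(3jₘ)² = 4/3
I = +1·√(1.33333/4π) = 0.32573501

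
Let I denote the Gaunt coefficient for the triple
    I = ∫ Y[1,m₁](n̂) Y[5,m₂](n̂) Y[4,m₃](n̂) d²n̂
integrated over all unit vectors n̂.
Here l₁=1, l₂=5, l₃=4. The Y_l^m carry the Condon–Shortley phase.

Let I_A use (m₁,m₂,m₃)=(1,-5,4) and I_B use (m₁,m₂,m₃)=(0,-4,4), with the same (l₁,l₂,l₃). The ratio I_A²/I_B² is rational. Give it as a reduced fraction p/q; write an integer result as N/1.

5/1

Shared (l₁,l₂,l₃)=(1,5,4): N and (l;000)² cancel in I_A²/I_B².
A: Δ = 2!·0!·8!/11! = 1/495; Racah Σ t=0..0: t=0:+1/80640 = 1/80640; ⇒ 3j(1 5 4; 1 -5 4)² = 1/11, sgn +1
B: Δ = 2!·0!·8!/11! = 1/495; Racah Σ t=1..1: t=1:−1/40320 = -1/40320; ⇒ 3j(1 5 4; 0 -4 4)² = 1/55, sgn -1
I_A²/I_B² = (1/11)/(1/55) = 5/1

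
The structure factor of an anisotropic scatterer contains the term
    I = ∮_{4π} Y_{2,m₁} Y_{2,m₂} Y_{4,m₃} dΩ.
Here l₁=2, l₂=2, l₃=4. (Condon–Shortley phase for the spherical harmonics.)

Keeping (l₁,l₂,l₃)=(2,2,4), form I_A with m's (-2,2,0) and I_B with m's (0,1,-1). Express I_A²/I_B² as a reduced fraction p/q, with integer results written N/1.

1/30

Same 2,2,4: normalisation and zero-m 3j drop out of the ratio.
A: Δ: 0! 4! 4! / 9! → 1/630; sum: t=0:+1/576 = 1/576; 3j²(2 2 4; -2 2 0) = Δ·Π!·Σ² = 1/630  (sign +1)
B: Δ: 0! 4! 4! / 9! → 1/630; sum: t=0:+1/24 = 1/24; 3j²(2 2 4; 0 1 -1) = Δ·Π!·Σ² = 1/21  (sign -1)
I_A²/I_B² = (1/630)/(1/21) = 1/30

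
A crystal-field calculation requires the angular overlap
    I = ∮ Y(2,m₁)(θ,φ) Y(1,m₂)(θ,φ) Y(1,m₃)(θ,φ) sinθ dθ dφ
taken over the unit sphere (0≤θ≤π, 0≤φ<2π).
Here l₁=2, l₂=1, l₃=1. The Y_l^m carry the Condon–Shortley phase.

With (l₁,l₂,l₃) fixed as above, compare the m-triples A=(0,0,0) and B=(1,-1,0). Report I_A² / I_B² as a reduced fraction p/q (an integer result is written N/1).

4/3

Same 2,1,1: normalisation and zero-m 3j drop out of the ratio.
A: Δ: 2! 2! 0! / 5! → 1/30; sum: t=1:−1/1 = -1/1; 3j²(2 1 1; 0 0 0) = Δ·Π!·Σ² = 2/15  (sign +1)
B: Δ: 2! 2! 0! / 5! → 1/30; sum: t=0:+1/2 = 1/2; 3j²(2 1 1; 1 -1 0) = Δ·Π!·Σ² = 1/10  (sign -1)
I_A²/I_B² = (2/15)/(1/10) = 4/3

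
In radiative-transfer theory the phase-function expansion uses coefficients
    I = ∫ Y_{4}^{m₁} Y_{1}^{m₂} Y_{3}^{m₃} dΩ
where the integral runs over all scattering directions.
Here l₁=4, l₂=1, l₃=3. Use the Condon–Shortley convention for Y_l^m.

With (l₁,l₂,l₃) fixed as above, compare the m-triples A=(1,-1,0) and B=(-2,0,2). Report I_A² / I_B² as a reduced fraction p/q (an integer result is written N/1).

5/6

Shared (l₁,l₂,l₃)=(4,1,3): N and (l;000)² cancel in I_A²/I_B².
A: Δ = 2!·6!·0!/9! = 1/252; Racah Σ t=0..0: t=0:+1/72 = 1/72; ⇒ 3j(4 1 3; 1 -1 0)² = 5/126, sgn -1
B: Δ = 2!·6!·0!/9! = 1/252; Racah Σ t=1..1: t=1:−1/120 = -1/120; ⇒ 3j(4 1 3; -2 0 2)² = 1/21, sgn +1
I_A²/I_B² = (5/126)/(1/21) = 5/6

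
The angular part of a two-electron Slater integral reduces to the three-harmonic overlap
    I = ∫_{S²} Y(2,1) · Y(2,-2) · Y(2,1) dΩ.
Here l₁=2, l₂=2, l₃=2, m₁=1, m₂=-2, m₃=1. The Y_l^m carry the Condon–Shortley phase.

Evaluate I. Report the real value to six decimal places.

Checks pass: Σm=0; 6 even; l₃=2∈[0,4].
(2·2+1)(2·2+1)(2·2+1) = 125
Δ: 2! 2! 2! / 7! → 1/630
sum: t=0:+1/8 t=1:−1/1 t=2:+1/8 = -3/4
3j²(2 2 2; 0 0 0) = Δ·Π!·Σ² = 2/35  (sign -1)
sum: t=0:+1/4 = 1/4
3j²(2 2 2; 1 -2 1) = Δ·Π!·Σ² = 3/35  (sign -1)
combine: 4πI² = 125·2/35·3/35 = 30/49
take √, sign +1: I = 0.22072812

0.220728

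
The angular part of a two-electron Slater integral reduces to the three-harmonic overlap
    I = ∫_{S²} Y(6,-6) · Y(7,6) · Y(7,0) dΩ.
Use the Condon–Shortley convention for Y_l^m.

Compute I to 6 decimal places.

Rules hold: Σm=0, L=20 even, 1≤7≤13.
N = 13·15·15 = 2925
Δ = 6!·6!·8!/21! = 1/2444321880
Racah Σ t=0..6: t=0:+1/2612736000 t=1:−1/20736000 t=2:+1/1658880 t=3:−1/746496 t=4:+1/1658880 t=5:−1/20736000 t=6:+1/2612736000 = -1/4354560
⇒ 3j(6 7 7; 0 0 0)² = 1000/138567, sgn +1
Racah Σ t=6..6: t=6:+1/2612736000 = 1/2612736000
⇒ 3j(6 7 7; -6 6 0)² = 22/4845, sgn -1
4πI² = N·(3j₀)²·(3jₘ)² = 10000/104329
I = -1·√(0.0958506/4π) = -0.08733585

-0.087336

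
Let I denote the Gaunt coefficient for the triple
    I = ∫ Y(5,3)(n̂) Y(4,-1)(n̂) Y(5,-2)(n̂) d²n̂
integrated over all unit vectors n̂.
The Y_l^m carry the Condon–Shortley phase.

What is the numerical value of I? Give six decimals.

Checks pass: Σm=0; 14 even; l₃=5∈[1,9].
(2·5+1)(2·4+1)(2·5+1) = 1089
Δ: 4! 6! 4! / 15! → 1/3153150
sum: t=0:+1/69120 t=1:−1/1728 t=2:+1/576 t=3:−1/1728 t=4:+1/69120 = 7/11520
3j²(5 4 5; 0 0 0) = Δ·Π!·Σ² = 2/143  (sign -1)
sum: t=0:+1/6912 t=1:−1/2880 t=2:+1/17280 = -1/6912
3j²(5 4 5; 3 -1 -2) = Δ·Π!·Σ² = 5/429  (sign +1)
combine: 4πI² = 1089·2/143·5/429 = 30/169
take √, sign -1: I = -0.11885360

-0.118854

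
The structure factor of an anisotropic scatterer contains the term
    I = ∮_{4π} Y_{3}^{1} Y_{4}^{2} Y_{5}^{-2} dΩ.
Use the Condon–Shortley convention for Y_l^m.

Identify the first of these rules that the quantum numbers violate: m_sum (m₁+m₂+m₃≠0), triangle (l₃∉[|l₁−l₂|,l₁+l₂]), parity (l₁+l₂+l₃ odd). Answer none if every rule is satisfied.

m_sum

azimuthal sum: 1 + 2 − 2 = 1  ✗
1 ≤ 5 ≤ 7 (triangle on l)
L = 3 + 4 + 5 = 12 (even)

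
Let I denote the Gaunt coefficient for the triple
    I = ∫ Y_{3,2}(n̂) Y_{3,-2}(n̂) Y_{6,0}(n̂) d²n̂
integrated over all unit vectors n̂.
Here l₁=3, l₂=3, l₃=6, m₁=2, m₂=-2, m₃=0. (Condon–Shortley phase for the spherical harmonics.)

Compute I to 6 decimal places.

0.071126

m-sum 0 ✓  L=12 even ✓  0≤6≤6 ✓
Π(2lᵢ+1) = 7×7×13 = 637
triangle coeff Δ(3,3,6) = 1/12012
Σ_t [0,0]: t=0:+1/1296 = 1/1296
(3j)²=100/3003 [(3 3 6; 0 0 0)], sign=+1
Σ_t [0,0]: t=0:+1/14400 = 1/14400
(3j)²=3/1001 [(3 3 6; 2 -2 0)], sign=+1
⇒ 4πI² = 100/1573
I = (+1)√(100/1573/(4π)) = 0.07112638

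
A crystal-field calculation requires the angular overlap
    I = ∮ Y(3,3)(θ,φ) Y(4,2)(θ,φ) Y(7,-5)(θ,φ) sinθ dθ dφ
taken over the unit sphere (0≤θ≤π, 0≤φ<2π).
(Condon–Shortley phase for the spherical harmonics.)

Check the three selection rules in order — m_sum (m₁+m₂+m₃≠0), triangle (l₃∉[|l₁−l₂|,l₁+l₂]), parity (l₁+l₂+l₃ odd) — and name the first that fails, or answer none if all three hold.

azimuthal sum: 3 + 2 − 5 = 0  ✓
1 ≤ 7 ≤ 7 (triangle on l)  ✓
L = 3 + 4 + 7 = 14 (even)  ✓

none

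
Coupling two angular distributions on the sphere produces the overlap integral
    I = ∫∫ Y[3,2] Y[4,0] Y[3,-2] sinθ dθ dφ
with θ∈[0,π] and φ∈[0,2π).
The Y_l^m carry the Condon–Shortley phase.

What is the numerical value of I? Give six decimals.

-0.179515

Checks pass: Σm=0; 10 even; l₃=3∈[1,7].
(2·3+1)(2·4+1)(2·3+1) = 441
Δ: 4! 2! 4! / 11! → 1/34650
sum: t=1:−1/72 t=2:+1/16 t=3:−1/72 = 5/144
3j²(3 4 3; 0 0 0) = Δ·Π!·Σ² = 2/77  (sign -1)
sum: t=0:+1/576 t=1:−1/72 = -7/576
3j²(3 4 3; 2 0 -2) = Δ·Π!·Σ² = 7/198  (sign +1)
combine: 4πI² = 441·2/77·7/198 = 49/121
take √, sign -1: I = -0.17951487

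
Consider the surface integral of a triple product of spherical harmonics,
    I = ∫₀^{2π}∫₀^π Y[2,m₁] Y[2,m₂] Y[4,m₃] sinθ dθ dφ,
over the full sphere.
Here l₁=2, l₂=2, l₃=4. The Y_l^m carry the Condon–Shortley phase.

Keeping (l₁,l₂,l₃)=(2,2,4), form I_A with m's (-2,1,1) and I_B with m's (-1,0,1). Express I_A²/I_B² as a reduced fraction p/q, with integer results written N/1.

l's match ⇒ only the (l;m) 3-j factors differ between A and B.
A: triangle coeff Δ(2,2,4) = 1/630; Σ_t [0,0]: t=0:+1/144 = 1/144; (3j)²=1/126 [(2 2 4; -2 1 1)], sign=-1
B: triangle coeff Δ(2,2,4) = 1/630; Σ_t [0,0]: t=0:+1/24 = 1/24; (3j)²=1/21 [(2 2 4; -1 0 1)], sign=-1
I_A²/I_B² = (1/126)/(1/21) = 1/6

1/6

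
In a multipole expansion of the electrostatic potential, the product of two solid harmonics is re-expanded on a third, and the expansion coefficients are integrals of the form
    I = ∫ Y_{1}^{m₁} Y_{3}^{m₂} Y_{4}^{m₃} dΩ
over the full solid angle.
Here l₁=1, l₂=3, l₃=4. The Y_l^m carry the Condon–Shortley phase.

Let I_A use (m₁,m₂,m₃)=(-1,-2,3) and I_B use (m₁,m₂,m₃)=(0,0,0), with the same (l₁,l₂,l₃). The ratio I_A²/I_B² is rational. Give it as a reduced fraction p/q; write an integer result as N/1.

l's match ⇒ only the (l;m) 3-j factors differ between A and B.
A: triangle coeff Δ(1,3,4) = 1/252; Σ_t [0,0]: t=0:+1/240 = 1/240; (3j)²=1/12 [(1 3 4; -1 -2 3)], sign=-1
B: triangle coeff Δ(1,3,4) = 1/252; Σ_t [0,0]: t=0:+1/36 = 1/36; (3j)²=4/63 [(1 3 4; 0 0 0)], sign=+1
I_A²/I_B² = (1/12)/(4/63) = 21/16

21/16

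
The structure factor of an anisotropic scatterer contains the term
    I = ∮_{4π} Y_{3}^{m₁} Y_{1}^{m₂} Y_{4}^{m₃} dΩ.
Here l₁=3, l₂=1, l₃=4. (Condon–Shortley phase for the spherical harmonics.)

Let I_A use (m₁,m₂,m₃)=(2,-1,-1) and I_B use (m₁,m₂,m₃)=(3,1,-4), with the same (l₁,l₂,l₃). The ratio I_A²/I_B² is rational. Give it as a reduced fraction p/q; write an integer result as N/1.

3/28

l's match ⇒ only the (l;m) 3-j factors differ between A and B.
A: triangle coeff Δ(3,1,4) = 1/252; Σ_t [0,0]: t=0:+1/240 = 1/240; (3j)²=1/84 [(3 1 4; 2 -1 -1)], sign=-1
B: triangle coeff Δ(3,1,4) = 1/252; Σ_t [0,0]: t=0:+1/1440 = 1/1440; (3j)²=1/9 [(3 1 4; 3 1 -4)], sign=+1
I_A²/I_B² = (1/84)/(1/9) = 3/28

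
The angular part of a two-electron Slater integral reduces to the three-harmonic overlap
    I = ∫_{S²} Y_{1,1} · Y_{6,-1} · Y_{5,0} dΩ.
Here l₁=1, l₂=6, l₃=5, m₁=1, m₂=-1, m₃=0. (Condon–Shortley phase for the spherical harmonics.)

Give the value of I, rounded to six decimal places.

m-sum 0 ✓  L=12 even ✓  5≤5≤7 ✓
Π(2lᵢ+1) = 3×13×11 = 429
triangle coeff Δ(1,6,5) = 1/858
Σ_t [1,1]: t=1:−1/14400 = -1/14400
(3j)²=6/143 [(1 6 5; 0 0 0)], sign=+1
Σ_t [0,0]: t=0:+1/28800 = 1/28800
(3j)²=7/286 [(1 6 5; 1 -1 0)], sign=-1
⇒ 4πI² = 63/143
I = (-1)√(63/143/(4π)) = -0.18723944

-0.187239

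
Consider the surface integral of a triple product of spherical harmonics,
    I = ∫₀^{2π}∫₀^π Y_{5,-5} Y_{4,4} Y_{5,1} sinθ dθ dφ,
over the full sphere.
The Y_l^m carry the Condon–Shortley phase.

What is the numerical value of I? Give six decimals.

m-sum 0 ✓  L=14 even ✓  1≤5≤9 ✓
Π(2lᵢ+1) = 11×9×11 = 1089
triangle coeff Δ(5,4,5) = 1/3153150
Σ_t [0,4]: t=0:+1/69120 t=1:−1/1728 t=2:+1/576 t=3:−1/1728 t=4:+1/69120 = 7/11520
(3j)²=2/143 [(5 4 5; 0 0 0)], sign=-1
Σ_t [4,4]: t=4:+1/414720 = 1/414720
(3j)²=2/429 [(5 4 5; -5 4 1)], sign=+1
⇒ 4πI² = 12/169
I = (-1)√(12/169/(4π)) = -0.07516962

-0.075170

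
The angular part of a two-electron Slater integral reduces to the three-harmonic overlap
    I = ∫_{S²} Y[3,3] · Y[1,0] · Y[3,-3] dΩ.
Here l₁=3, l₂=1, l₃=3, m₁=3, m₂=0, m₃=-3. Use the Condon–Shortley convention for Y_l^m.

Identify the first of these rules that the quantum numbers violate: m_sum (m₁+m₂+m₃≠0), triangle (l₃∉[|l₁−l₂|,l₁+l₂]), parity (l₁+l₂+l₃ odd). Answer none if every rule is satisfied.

Σmᵢ = 0  ✓
l₃∈[|l₁−l₂|,l₁+l₂]=[2,4], have l₃=3  ✓
Σlᵢ = 7 ⇒ odd  ✗

parity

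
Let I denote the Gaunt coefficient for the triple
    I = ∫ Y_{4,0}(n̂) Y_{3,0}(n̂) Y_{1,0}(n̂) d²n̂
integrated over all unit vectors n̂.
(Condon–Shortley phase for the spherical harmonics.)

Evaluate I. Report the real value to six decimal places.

m-sum 0 ✓  L=8 even ✓  1≤1≤7 ✓
Π(2lᵢ+1) = 9×7×3 = 189
triangle coeff Δ(4,3,1) = 1/252
Σ_t [3,3]: t=3:−1/36 = -1/36
(3j)²=4/63 [(4 3 1; 0 0 0)], sign=+1
(m-triple is (0,0,0) — same symbol as above.)
⇒ 4πI² = 16/21
I = (+1)√(16/21/(4π)) = 0.24623252

0.246233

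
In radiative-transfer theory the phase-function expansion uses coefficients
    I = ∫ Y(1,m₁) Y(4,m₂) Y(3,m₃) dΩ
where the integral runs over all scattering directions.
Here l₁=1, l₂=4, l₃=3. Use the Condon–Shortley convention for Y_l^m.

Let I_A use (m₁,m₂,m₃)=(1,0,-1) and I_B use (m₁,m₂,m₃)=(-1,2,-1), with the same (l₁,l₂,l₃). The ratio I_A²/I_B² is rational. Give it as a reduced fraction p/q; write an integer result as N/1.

2/5

Same 1,4,3: normalisation and zero-m 3j drop out of the ratio.
A: Δ: 2! 0! 6! / 9! → 1/252; sum: t=0:+1/96 = 1/96; 3j²(1 4 3; 1 0 -1) = Δ·Π!·Σ² = 1/42  (sign +1)
B: Δ: 2! 0! 6! / 9! → 1/252; sum: t=2:+1/96 = 1/96; 3j²(1 4 3; -1 2 -1) = Δ·Π!·Σ² = 5/84  (sign +1)
I_A²/I_B² = (1/42)/(5/84) = 2/5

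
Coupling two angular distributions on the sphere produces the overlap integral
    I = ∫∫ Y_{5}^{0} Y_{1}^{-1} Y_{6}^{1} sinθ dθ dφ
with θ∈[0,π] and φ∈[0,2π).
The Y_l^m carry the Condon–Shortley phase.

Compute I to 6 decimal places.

Rules hold: Σm=0, L=12 even, 4≤6≤6.
N = 11·3·13 = 429
Δ = 0!·10!·2!/13! = 1/858
Racah Σ t=0..0: t=0:+1/14400 = 1/14400
⇒ 3j(5 1 6; 0 0 0)² = 6/143, sgn +1
Racah Σ t=0..0: t=0:+1/28800 = 1/28800
⇒ 3j(5 1 6; 0 -1 1)² = 7/286, sgn -1
4πI² = N·(3j₀)²·(3jₘ)² = 63/143
I = -1·√(0.440559/4π) = -0.18723944

-0.187239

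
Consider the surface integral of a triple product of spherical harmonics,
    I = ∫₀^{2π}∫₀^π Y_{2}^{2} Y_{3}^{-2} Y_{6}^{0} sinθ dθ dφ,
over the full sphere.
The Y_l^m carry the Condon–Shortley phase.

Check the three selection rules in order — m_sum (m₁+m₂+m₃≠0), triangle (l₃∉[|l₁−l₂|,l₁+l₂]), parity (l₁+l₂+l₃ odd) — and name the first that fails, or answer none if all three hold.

m₁+m₂+m₃ = 2 − 2 + 0 = 0  ✓
triangle: |2−3|=1 ≤ l₃=6 ≤ 2+3=5  ✗
parity: l₁+l₂+l₃ = 11 is odd

triangle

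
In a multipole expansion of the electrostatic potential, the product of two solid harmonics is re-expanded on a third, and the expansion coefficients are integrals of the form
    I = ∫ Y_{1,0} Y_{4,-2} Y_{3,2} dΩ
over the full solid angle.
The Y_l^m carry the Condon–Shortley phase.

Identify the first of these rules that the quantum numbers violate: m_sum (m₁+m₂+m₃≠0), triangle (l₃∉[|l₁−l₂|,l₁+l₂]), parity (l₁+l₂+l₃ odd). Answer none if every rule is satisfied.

none

m₁+m₂+m₃ = 0 − 2 + 2 = 0  ✓
triangle: |1−4|=3 ≤ l₃=3 ≤ 1+4=5  ✓
parity: l₁+l₂+l₃ = 8 is even  ✓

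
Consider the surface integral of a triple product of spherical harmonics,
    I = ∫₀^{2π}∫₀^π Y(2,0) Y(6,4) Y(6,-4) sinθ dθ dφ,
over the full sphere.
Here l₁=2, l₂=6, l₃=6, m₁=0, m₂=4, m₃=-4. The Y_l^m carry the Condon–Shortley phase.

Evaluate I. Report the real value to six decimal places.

Checks pass: Σm=0; 14 even; l₃=6∈[4,8].
(2·2+1)(2·6+1)(2·6+1) = 845
Δ: 2! 2! 10! / 15! → 1/90090
sum: t=0:+1/69120 t=1:−1/14400 t=2:+1/69120 = -7/172800
3j²(2 6 6; 0 0 0) = Δ·Π!·Σ² = 14/715  (sign -1)
sum: t=0:+1/14515200 t=1:−1/362880 t=2:+1/322560 = 1/2419200
3j²(2 6 6; 0 4 -4) = Δ·Π!·Σ² = 2/5005  (sign +1)
combine: 4πI² = 845·14/715·2/5005 = 4/605
take √, sign -1: I = -0.02293757

-0.022938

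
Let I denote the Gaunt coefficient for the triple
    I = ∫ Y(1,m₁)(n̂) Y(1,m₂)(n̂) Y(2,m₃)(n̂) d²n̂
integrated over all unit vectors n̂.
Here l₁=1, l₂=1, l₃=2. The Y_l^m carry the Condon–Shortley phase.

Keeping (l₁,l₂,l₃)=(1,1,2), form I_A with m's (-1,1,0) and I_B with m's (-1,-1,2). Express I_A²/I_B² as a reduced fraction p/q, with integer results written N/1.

Shared (l₁,l₂,l₃)=(1,1,2): N and (l;000)² cancel in I_A²/I_B².
A: Δ = 0!·2!·2!/5! = 1/30; Racah Σ t=0..0: t=0:+1/4 = 1/4; ⇒ 3j(1 1 2; -1 1 0)² = 1/30, sgn +1
B: Δ = 0!·2!·2!/5! = 1/30; Racah Σ t=0..0: t=0:+1/4 = 1/4; ⇒ 3j(1 1 2; -1 -1 2)² = 1/5, sgn +1
I_A²/I_B² = (1/30)/(1/5) = 1/6

1/6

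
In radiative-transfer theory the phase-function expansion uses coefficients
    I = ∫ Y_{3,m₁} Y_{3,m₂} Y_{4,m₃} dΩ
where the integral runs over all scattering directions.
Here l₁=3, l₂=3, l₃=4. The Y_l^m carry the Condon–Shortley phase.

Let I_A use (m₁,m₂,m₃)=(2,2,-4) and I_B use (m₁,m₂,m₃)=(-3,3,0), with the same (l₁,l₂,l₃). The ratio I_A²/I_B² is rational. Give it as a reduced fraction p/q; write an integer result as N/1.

70/9

l's match ⇒ only the (l;m) 3-j factors differ between A and B.
A: triangle coeff Δ(3,3,4) = 1/34650; Σ_t [1,1]: t=1:−1/576 = -1/576; (3j)²=5/99 [(3 3 4; 2 2 -4)], sign=-1
B: triangle coeff Δ(3,3,4) = 1/34650; Σ_t [2,2]: t=2:+1/1152 = 1/1152; (3j)²=1/154 [(3 3 4; -3 3 0)], sign=+1
I_A²/I_B² = (5/99)/(1/154) = 70/9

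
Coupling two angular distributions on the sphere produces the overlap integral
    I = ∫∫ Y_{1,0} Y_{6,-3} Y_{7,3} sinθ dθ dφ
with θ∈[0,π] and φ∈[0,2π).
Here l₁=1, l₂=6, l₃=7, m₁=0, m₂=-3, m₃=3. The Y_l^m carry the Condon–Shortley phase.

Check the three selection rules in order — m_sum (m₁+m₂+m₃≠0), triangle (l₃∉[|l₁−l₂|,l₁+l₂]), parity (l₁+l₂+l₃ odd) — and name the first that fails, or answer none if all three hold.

Σmᵢ = 0  ✓
l₃∈[|l₁−l₂|,l₁+l₂]=[5,7], have l₃=7  ✓
Σlᵢ = 14 ⇒ even  ✓

none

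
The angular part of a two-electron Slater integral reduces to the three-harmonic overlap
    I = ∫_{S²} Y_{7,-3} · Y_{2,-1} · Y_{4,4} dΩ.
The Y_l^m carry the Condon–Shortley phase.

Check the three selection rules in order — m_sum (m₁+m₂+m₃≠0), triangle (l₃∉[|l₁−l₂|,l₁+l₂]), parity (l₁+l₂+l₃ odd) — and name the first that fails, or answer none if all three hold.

triangle

azimuthal sum: -3 − 1 + 4 = 0  ✓
5 ≤ 4 ≤ 9 (triangle on l)  ✗
L = 7 + 2 + 4 = 13 (odd)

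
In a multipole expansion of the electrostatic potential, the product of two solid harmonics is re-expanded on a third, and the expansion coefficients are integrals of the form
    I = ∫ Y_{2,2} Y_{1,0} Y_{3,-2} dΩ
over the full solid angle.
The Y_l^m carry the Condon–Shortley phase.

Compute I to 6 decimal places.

m-sum 0 ✓  L=6 even ✓  1≤3≤3 ✓
Π(2lᵢ+1) = 5×3×7 = 105
triangle coeff Δ(2,1,3) = 1/105
Σ_t [0,0]: t=0:+1/4 = 1/4
(3j)²=3/35 [(2 1 3; 0 0 0)], sign=-1
Σ_t [0,0]: t=0:+1/24 = 1/24
(3j)²=1/21 [(2 1 3; 2 0 -2)], sign=-1
⇒ 4πI² = 3/7
I = (+1)√(3/7/(4π)) = 0.18467439

0.184674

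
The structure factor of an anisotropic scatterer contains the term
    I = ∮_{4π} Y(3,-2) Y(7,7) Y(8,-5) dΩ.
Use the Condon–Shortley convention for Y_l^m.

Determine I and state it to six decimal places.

0.061743

m-sum 0 ✓  L=18 even ✓  4≤8≤10 ✓
Π(2lᵢ+1) = 7×15×17 = 1785
triangle coeff Δ(3,7,8) = 1/5290740
Σ_t [0,2]: t=0:+1/7257600 t=1:−1/2073600 t=2:+1/7257600 = -1/4838400
(3j)²=252/20995 [(3 7 8; 0 0 0)], sign=-1
Σ_t [2,2]: t=2:+1/5748019200 = 1/5748019200
(3j)²=13/5814 [(3 7 8; -2 7 -5)], sign=-1
⇒ 4πI² = 294/6137
I = (+1)√(294/6137/(4π)) = 0.06174342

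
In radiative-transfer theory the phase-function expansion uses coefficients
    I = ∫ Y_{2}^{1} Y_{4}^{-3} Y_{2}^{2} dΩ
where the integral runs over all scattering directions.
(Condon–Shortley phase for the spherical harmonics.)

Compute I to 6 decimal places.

-0.238414

m-sum 0 ✓  L=8 even ✓  2≤2≤6 ✓
Π(2lᵢ+1) = 5×9×5 = 225
triangle coeff Δ(2,4,2) = 1/630
Σ_t [2,2]: t=2:+1/16 = 1/16
(3j)²=2/35 [(2 4 2; 0 0 0)], sign=+1
Σ_t [1,1]: t=1:−1/144 = -1/144
(3j)²=1/18 [(2 4 2; 1 -3 2)], sign=-1
⇒ 4πI² = 5/7
I = (-1)√(5/7/(4π)) = -0.23841361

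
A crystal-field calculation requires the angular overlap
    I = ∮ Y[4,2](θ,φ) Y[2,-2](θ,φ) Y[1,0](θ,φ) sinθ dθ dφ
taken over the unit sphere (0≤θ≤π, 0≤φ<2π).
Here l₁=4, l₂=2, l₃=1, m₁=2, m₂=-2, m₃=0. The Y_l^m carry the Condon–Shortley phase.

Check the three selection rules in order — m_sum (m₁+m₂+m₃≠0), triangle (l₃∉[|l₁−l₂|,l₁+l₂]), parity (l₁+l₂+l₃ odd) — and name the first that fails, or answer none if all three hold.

triangle

azimuthal sum: 2 − 2 + 0 = 0  ✓
2 ≤ 1 ≤ 6 (triangle on l)  ✗
L = 4 + 2 + 1 = 7 (odd)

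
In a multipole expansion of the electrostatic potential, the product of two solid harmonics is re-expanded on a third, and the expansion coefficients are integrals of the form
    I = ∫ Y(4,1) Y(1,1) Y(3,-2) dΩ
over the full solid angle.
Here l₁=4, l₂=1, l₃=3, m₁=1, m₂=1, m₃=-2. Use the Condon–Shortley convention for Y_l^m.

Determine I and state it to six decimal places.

-0.106622

Rules hold: Σm=0, L=8 even, 3≤3≤5.
N = 9·3·7 = 189
Δ = 2!·6!·0!/9! = 1/252
Racah Σ t=1..1: t=1:−1/36 = -1/36
⇒ 3j(4 1 3; 0 0 0)² = 4/63, sgn +1
Racah Σ t=2..2: t=2:+1/240 = 1/240
⇒ 3j(4 1 3; 1 1 -2)² = 1/84, sgn -1
4πI² = N·(3j₀)²·(3jₘ)² = 1/7
I = -1·√(0.142857/4π) = -0.10662181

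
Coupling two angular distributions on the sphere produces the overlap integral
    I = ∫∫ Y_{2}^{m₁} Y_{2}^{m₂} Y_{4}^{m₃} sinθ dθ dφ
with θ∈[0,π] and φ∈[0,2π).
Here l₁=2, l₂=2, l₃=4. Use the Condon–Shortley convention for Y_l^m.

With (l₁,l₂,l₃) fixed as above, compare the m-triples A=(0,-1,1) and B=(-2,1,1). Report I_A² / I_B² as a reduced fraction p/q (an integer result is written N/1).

6/1

Same 2,2,4: normalisation and zero-m 3j drop out of the ratio.
A: Δ: 0! 4! 4! / 9! → 1/630; sum: t=0:+1/24 = 1/24; 3j²(2 2 4; 0 -1 1) = Δ·Π!·Σ² = 1/21  (sign -1)
B: Δ: 0! 4! 4! / 9! → 1/630; sum: t=0:+1/144 = 1/144; 3j²(2 2 4; -2 1 1) = Δ·Π!·Σ² = 1/126  (sign -1)
I_A²/I_B² = (1/21)/(1/126) = 6/1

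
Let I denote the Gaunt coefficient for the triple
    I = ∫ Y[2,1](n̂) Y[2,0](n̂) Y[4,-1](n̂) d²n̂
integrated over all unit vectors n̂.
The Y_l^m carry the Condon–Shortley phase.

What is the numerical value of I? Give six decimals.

Rules hold: Σm=0, L=8 even, 0≤4≤4.
N = 5·5·9 = 225
Δ = 0!·4!·4!/9! = 1/630
Racah Σ t=0..0: t=0:+1/16 = 1/16
⇒ 3j(2 2 4; 0 0 0)² = 2/35, sgn +1
Racah Σ t=0..0: t=0:+1/24 = 1/24
⇒ 3j(2 2 4; 1 0 -1)² = 1/21, sgn -1
4πI² = N·(3j₀)²·(3jₘ)² = 30/49
I = -1·√(0.612245/4π) = -0.22072812

-0.220728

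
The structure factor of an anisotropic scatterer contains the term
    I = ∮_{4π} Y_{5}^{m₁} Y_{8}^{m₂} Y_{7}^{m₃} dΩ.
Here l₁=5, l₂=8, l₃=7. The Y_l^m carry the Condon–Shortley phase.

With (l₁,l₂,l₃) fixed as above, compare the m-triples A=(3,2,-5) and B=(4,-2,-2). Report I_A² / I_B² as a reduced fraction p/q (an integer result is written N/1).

539/256

l's match ⇒ only the (l;m) 3-j factors differ between A and B.
A: triangle coeff Δ(5,8,7) = 1/814773960; Σ_t [0,2]: t=0:+1/10450944000 t=1:−1/261273600 t=2:+1/92897280 = 7/995328000; (3j)²=1029/83980 [(5 8 7; 3 2 -5)], sign=+1
B: triangle coeff Δ(5,8,7) = 1/814773960; Σ_t [0,1]: t=0:+1/74649600 t=1:−1/41472000 = -1/93312000; (3j)²=1344/230945 [(5 8 7; 4 -2 -2)], sign=+1
I_A²/I_B² = (1029/83980)/(1344/230945) = 539/256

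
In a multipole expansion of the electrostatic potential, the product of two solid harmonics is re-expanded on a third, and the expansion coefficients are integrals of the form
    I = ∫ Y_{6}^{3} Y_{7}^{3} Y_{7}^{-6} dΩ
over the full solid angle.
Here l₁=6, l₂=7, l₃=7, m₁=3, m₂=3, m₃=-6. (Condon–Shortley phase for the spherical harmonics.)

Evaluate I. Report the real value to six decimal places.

m-sum 0 ✓  L=20 even ✓  1≤7≤13 ✓
Π(2lᵢ+1) = 13×15×15 = 2925
triangle coeff Δ(6,7,7) = 1/2444321880
Σ_t [0,6]: t=0:+1/2612736000 t=1:−1/20736000 t=2:+1/1658880 t=3:−1/746496 t=4:+1/1658880 t=5:−1/20736000 t=6:+1/2612736000 = -1/4354560
(3j)²=1000/138567 [(6 7 7; 0 0 0)], sign=+1
Σ_t [2,3]: t=2:+1/232243200 t=3:−1/130636800 = -1/298598400
(3j)²=7/1292 [(6 7 7; 3 3 -6)], sign=+1
⇒ 4πI² = 131250/1147619
I = (+1)√(131250/1147619/(4π)) = 0.09539945

0.095399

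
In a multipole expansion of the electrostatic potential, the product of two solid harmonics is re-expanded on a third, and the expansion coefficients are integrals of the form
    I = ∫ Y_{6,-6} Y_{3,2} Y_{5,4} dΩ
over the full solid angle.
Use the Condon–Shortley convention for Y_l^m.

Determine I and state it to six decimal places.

Rules hold: Σm=0, L=14 even, 3≤5≤9.
N = 13·7·11 = 1001
Δ = 4!·8!·2!/15! = 1/675675
Racah Σ t=1..3: t=1:−1/8640 t=2:+1/2304 t=3:−1/8640 = 7/34560
⇒ 3j(6 3 5; 0 0 0)² = 7/429, sgn -1
Racah Σ t=4..4: t=4:+1/967680 = 1/967680
⇒ 3j(6 3 5; -6 2 4)² = 3/91, sgn -1
4πI² = N·(3j₀)²·(3jₘ)² = 7/13
I = +1·√(0.538462/4π) = 0.20700098

0.207001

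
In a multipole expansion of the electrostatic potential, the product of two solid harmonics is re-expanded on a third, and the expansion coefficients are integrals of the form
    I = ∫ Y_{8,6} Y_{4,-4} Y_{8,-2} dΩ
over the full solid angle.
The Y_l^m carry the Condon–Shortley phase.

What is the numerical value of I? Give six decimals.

0.100361

Checks pass: Σm=0; 20 even; l₃=8∈[4,12].
(2·8+1)(2·4+1)(2·8+1) = 2601
Δ: 4! 12! 4! / 21! → 1/185175900
sum: t=0:+1/557383680 t=1:−1/21772800 t=2:+1/8294400 t=3:−1/21772800 t=4:+1/557383680 = 1/30965760
3j²(8 4 8; 0 0 0) = Δ·Π!·Σ² = 36/4199  (sign +1)
sum: t=0:+1/4180377600 = 1/4180377600
3j²(8 4 8; 6 -4 -2) = Δ·Π!·Σ² = 11/1938  (sign +1)
combine: 4πI² = 2601·36/4199·11/1938 = 594/4693
take √, sign +1: I = 0.10036055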